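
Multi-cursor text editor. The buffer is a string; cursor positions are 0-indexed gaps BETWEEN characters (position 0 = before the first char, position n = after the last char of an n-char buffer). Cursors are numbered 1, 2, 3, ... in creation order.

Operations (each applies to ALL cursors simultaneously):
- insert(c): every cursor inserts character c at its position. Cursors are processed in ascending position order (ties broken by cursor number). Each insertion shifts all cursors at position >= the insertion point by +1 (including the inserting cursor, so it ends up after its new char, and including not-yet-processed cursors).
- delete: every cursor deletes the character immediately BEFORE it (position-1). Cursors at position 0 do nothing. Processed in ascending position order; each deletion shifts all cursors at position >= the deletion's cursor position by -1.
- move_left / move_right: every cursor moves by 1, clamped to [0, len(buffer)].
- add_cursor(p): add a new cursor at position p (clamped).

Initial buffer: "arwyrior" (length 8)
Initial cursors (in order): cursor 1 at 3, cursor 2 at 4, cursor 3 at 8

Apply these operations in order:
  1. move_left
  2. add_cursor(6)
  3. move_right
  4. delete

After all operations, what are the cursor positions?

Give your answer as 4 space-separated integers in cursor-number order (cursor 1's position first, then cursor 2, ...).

After op 1 (move_left): buffer="arwyrior" (len 8), cursors c1@2 c2@3 c3@7, authorship ........
After op 2 (add_cursor(6)): buffer="arwyrior" (len 8), cursors c1@2 c2@3 c4@6 c3@7, authorship ........
After op 3 (move_right): buffer="arwyrior" (len 8), cursors c1@3 c2@4 c4@7 c3@8, authorship ........
After op 4 (delete): buffer="arri" (len 4), cursors c1@2 c2@2 c3@4 c4@4, authorship ....

Answer: 2 2 4 4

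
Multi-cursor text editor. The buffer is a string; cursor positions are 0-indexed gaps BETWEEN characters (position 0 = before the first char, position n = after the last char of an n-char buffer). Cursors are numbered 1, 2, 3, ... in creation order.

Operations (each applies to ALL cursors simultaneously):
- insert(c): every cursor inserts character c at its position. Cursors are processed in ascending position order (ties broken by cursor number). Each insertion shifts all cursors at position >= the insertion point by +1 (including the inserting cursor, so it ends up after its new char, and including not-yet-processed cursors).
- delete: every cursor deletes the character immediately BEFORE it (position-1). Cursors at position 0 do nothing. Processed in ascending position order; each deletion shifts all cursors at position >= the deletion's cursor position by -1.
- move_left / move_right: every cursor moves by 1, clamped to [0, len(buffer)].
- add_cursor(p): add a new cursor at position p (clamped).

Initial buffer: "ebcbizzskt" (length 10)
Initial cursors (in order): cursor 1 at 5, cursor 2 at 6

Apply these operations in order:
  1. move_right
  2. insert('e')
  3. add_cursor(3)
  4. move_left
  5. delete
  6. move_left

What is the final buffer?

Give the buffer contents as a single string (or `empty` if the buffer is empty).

Answer: ecbieeskt

Derivation:
After op 1 (move_right): buffer="ebcbizzskt" (len 10), cursors c1@6 c2@7, authorship ..........
After op 2 (insert('e')): buffer="ebcbizezeskt" (len 12), cursors c1@7 c2@9, authorship ......1.2...
After op 3 (add_cursor(3)): buffer="ebcbizezeskt" (len 12), cursors c3@3 c1@7 c2@9, authorship ......1.2...
After op 4 (move_left): buffer="ebcbizezeskt" (len 12), cursors c3@2 c1@6 c2@8, authorship ......1.2...
After op 5 (delete): buffer="ecbieeskt" (len 9), cursors c3@1 c1@4 c2@5, authorship ....12...
After op 6 (move_left): buffer="ecbieeskt" (len 9), cursors c3@0 c1@3 c2@4, authorship ....12...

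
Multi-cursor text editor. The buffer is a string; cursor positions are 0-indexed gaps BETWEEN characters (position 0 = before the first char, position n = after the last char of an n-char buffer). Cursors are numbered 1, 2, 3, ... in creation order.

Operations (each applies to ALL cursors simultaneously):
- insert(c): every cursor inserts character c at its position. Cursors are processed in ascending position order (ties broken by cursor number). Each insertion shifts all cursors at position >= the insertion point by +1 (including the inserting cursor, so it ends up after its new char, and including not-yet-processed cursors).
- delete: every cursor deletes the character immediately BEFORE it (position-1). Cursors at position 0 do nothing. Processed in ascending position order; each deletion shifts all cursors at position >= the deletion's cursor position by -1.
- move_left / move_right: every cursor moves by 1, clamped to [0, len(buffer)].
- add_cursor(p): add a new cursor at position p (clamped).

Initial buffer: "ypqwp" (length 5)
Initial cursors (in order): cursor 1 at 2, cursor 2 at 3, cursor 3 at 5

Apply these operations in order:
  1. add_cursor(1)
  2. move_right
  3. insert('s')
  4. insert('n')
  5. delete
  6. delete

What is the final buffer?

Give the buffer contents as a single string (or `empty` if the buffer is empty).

After op 1 (add_cursor(1)): buffer="ypqwp" (len 5), cursors c4@1 c1@2 c2@3 c3@5, authorship .....
After op 2 (move_right): buffer="ypqwp" (len 5), cursors c4@2 c1@3 c2@4 c3@5, authorship .....
After op 3 (insert('s')): buffer="ypsqswsps" (len 9), cursors c4@3 c1@5 c2@7 c3@9, authorship ..4.1.2.3
After op 4 (insert('n')): buffer="ypsnqsnwsnpsn" (len 13), cursors c4@4 c1@7 c2@10 c3@13, authorship ..44.11.22.33
After op 5 (delete): buffer="ypsqswsps" (len 9), cursors c4@3 c1@5 c2@7 c3@9, authorship ..4.1.2.3
After op 6 (delete): buffer="ypqwp" (len 5), cursors c4@2 c1@3 c2@4 c3@5, authorship .....

Answer: ypqwp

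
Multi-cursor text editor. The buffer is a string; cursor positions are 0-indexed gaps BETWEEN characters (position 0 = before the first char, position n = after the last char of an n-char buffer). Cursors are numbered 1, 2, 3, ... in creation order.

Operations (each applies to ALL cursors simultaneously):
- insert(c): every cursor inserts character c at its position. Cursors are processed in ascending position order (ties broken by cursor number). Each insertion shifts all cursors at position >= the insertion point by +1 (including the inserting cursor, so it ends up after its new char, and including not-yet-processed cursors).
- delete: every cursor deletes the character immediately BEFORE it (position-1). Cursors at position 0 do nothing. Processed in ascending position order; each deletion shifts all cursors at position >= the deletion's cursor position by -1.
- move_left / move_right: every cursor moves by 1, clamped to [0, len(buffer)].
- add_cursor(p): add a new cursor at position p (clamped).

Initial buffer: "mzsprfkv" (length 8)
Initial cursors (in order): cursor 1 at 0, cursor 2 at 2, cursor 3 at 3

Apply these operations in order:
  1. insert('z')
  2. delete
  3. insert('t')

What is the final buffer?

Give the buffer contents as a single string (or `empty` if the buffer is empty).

Answer: tmztstprfkv

Derivation:
After op 1 (insert('z')): buffer="zmzzszprfkv" (len 11), cursors c1@1 c2@4 c3@6, authorship 1..2.3.....
After op 2 (delete): buffer="mzsprfkv" (len 8), cursors c1@0 c2@2 c3@3, authorship ........
After op 3 (insert('t')): buffer="tmztstprfkv" (len 11), cursors c1@1 c2@4 c3@6, authorship 1..2.3.....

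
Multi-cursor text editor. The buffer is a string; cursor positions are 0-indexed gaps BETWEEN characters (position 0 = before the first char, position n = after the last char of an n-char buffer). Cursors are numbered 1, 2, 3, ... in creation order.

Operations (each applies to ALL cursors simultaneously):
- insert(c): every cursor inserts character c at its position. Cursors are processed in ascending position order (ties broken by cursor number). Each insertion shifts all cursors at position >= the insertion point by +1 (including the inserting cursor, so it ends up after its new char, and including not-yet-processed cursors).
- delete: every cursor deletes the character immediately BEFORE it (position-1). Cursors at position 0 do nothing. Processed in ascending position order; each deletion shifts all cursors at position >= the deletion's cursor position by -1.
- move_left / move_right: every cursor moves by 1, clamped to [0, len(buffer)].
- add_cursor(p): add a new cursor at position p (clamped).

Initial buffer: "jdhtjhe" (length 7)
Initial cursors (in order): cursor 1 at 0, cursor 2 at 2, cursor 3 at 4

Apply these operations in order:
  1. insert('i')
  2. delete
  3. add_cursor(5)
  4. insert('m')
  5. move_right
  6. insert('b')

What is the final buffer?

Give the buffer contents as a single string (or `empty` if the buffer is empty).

After op 1 (insert('i')): buffer="ijdihtijhe" (len 10), cursors c1@1 c2@4 c3@7, authorship 1..2..3...
After op 2 (delete): buffer="jdhtjhe" (len 7), cursors c1@0 c2@2 c3@4, authorship .......
After op 3 (add_cursor(5)): buffer="jdhtjhe" (len 7), cursors c1@0 c2@2 c3@4 c4@5, authorship .......
After op 4 (insert('m')): buffer="mjdmhtmjmhe" (len 11), cursors c1@1 c2@4 c3@7 c4@9, authorship 1..2..3.4..
After op 5 (move_right): buffer="mjdmhtmjmhe" (len 11), cursors c1@2 c2@5 c3@8 c4@10, authorship 1..2..3.4..
After op 6 (insert('b')): buffer="mjbdmhbtmjbmhbe" (len 15), cursors c1@3 c2@7 c3@11 c4@14, authorship 1.1.2.2.3.34.4.

Answer: mjbdmhbtmjbmhbe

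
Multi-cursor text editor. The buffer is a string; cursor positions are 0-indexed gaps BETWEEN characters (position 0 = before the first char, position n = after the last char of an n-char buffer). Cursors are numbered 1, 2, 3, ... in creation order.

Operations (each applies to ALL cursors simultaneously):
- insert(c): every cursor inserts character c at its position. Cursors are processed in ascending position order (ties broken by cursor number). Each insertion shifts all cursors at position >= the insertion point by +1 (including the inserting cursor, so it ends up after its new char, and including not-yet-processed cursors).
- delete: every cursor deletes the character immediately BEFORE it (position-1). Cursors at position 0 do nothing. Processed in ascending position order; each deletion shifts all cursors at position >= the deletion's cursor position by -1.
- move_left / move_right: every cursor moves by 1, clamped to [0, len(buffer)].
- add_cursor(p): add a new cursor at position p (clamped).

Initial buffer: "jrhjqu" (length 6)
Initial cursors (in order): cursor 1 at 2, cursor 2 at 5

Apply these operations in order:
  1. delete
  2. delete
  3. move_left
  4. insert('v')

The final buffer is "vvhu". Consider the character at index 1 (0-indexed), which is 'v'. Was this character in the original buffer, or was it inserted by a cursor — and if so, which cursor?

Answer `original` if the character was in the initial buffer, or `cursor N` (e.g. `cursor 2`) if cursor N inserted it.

Answer: cursor 2

Derivation:
After op 1 (delete): buffer="jhju" (len 4), cursors c1@1 c2@3, authorship ....
After op 2 (delete): buffer="hu" (len 2), cursors c1@0 c2@1, authorship ..
After op 3 (move_left): buffer="hu" (len 2), cursors c1@0 c2@0, authorship ..
After op 4 (insert('v')): buffer="vvhu" (len 4), cursors c1@2 c2@2, authorship 12..
Authorship (.=original, N=cursor N): 1 2 . .
Index 1: author = 2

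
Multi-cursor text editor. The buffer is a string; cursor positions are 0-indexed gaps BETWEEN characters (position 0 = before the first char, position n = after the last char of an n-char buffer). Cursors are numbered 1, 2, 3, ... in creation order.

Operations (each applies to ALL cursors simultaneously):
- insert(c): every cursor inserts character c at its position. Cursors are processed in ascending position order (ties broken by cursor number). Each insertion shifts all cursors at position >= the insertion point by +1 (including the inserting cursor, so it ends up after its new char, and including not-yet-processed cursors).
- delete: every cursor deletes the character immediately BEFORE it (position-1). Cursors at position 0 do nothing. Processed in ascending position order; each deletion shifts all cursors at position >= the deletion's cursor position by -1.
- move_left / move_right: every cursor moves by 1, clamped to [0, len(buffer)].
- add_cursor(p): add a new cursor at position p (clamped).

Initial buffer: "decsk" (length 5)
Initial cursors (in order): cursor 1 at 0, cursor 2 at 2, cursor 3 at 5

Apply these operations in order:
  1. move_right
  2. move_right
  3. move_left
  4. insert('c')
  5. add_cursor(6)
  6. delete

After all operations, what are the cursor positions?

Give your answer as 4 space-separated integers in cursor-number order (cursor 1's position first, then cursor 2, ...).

After op 1 (move_right): buffer="decsk" (len 5), cursors c1@1 c2@3 c3@5, authorship .....
After op 2 (move_right): buffer="decsk" (len 5), cursors c1@2 c2@4 c3@5, authorship .....
After op 3 (move_left): buffer="decsk" (len 5), cursors c1@1 c2@3 c3@4, authorship .....
After op 4 (insert('c')): buffer="dceccsck" (len 8), cursors c1@2 c2@5 c3@7, authorship .1..2.3.
After op 5 (add_cursor(6)): buffer="dceccsck" (len 8), cursors c1@2 c2@5 c4@6 c3@7, authorship .1..2.3.
After op 6 (delete): buffer="deck" (len 4), cursors c1@1 c2@3 c3@3 c4@3, authorship ....

Answer: 1 3 3 3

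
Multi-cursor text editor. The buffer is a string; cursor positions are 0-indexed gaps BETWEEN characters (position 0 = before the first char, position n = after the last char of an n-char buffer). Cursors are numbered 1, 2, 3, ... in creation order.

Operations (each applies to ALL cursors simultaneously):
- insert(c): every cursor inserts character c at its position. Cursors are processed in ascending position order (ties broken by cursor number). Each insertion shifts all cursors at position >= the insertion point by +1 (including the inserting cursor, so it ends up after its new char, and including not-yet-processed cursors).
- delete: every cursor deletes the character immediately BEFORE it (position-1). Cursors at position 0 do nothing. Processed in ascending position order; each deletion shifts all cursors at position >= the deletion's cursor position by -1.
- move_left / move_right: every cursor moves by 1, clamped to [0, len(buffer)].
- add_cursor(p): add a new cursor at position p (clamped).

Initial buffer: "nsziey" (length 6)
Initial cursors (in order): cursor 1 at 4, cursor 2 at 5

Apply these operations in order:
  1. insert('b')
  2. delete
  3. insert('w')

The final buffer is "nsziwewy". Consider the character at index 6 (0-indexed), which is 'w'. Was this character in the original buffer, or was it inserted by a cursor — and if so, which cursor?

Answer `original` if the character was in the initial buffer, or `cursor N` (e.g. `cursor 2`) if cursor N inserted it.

Answer: cursor 2

Derivation:
After op 1 (insert('b')): buffer="nszibeby" (len 8), cursors c1@5 c2@7, authorship ....1.2.
After op 2 (delete): buffer="nsziey" (len 6), cursors c1@4 c2@5, authorship ......
After op 3 (insert('w')): buffer="nsziwewy" (len 8), cursors c1@5 c2@7, authorship ....1.2.
Authorship (.=original, N=cursor N): . . . . 1 . 2 .
Index 6: author = 2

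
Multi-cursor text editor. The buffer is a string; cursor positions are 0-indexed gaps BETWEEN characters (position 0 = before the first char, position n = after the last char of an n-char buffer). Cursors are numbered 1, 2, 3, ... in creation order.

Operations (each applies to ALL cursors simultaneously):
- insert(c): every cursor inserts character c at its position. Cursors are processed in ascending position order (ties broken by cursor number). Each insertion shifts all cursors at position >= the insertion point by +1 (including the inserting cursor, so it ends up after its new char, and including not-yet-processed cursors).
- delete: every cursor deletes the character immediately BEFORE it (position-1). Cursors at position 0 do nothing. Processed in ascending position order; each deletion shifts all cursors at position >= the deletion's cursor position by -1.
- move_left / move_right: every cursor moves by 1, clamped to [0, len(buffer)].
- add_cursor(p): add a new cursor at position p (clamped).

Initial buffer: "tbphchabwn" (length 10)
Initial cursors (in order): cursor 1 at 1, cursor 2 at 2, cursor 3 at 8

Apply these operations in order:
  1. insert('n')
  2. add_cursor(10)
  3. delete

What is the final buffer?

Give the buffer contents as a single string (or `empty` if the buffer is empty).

After op 1 (insert('n')): buffer="tnbnphchabnwn" (len 13), cursors c1@2 c2@4 c3@11, authorship .1.2......3..
After op 2 (add_cursor(10)): buffer="tnbnphchabnwn" (len 13), cursors c1@2 c2@4 c4@10 c3@11, authorship .1.2......3..
After op 3 (delete): buffer="tbphchawn" (len 9), cursors c1@1 c2@2 c3@7 c4@7, authorship .........

Answer: tbphchawn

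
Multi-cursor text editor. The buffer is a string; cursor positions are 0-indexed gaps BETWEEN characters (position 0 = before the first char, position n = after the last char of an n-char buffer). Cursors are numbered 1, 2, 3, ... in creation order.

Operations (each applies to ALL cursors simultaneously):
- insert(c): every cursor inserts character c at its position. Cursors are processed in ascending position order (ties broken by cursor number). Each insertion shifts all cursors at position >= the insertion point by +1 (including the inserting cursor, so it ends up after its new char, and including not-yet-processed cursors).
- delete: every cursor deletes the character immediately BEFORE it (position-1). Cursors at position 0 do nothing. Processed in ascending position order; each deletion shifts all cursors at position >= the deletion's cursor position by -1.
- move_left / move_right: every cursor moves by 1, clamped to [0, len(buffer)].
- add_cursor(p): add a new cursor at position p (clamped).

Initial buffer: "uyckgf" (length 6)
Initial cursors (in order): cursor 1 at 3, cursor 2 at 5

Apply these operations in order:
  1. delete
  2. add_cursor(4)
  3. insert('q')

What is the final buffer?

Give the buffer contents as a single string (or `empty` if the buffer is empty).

After op 1 (delete): buffer="uykf" (len 4), cursors c1@2 c2@3, authorship ....
After op 2 (add_cursor(4)): buffer="uykf" (len 4), cursors c1@2 c2@3 c3@4, authorship ....
After op 3 (insert('q')): buffer="uyqkqfq" (len 7), cursors c1@3 c2@5 c3@7, authorship ..1.2.3

Answer: uyqkqfq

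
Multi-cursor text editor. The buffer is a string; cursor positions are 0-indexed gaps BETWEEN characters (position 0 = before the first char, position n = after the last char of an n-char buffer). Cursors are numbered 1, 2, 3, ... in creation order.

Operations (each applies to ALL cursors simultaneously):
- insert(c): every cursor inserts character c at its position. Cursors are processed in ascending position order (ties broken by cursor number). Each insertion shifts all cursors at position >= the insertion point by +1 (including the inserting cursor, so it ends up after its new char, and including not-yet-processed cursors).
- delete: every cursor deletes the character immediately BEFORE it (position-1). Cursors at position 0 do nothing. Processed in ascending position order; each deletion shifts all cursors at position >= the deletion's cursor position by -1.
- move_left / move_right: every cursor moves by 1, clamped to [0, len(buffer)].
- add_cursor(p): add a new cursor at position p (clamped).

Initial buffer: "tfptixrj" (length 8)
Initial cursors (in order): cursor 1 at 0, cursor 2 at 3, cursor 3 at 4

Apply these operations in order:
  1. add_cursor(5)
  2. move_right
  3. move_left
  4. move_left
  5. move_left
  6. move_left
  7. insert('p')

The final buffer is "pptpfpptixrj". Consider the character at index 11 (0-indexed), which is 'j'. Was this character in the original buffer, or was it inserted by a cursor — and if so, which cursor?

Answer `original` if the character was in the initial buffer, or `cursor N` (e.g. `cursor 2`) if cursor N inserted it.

After op 1 (add_cursor(5)): buffer="tfptixrj" (len 8), cursors c1@0 c2@3 c3@4 c4@5, authorship ........
After op 2 (move_right): buffer="tfptixrj" (len 8), cursors c1@1 c2@4 c3@5 c4@6, authorship ........
After op 3 (move_left): buffer="tfptixrj" (len 8), cursors c1@0 c2@3 c3@4 c4@5, authorship ........
After op 4 (move_left): buffer="tfptixrj" (len 8), cursors c1@0 c2@2 c3@3 c4@4, authorship ........
After op 5 (move_left): buffer="tfptixrj" (len 8), cursors c1@0 c2@1 c3@2 c4@3, authorship ........
After op 6 (move_left): buffer="tfptixrj" (len 8), cursors c1@0 c2@0 c3@1 c4@2, authorship ........
After op 7 (insert('p')): buffer="pptpfpptixrj" (len 12), cursors c1@2 c2@2 c3@4 c4@6, authorship 12.3.4......
Authorship (.=original, N=cursor N): 1 2 . 3 . 4 . . . . . .
Index 11: author = original

Answer: original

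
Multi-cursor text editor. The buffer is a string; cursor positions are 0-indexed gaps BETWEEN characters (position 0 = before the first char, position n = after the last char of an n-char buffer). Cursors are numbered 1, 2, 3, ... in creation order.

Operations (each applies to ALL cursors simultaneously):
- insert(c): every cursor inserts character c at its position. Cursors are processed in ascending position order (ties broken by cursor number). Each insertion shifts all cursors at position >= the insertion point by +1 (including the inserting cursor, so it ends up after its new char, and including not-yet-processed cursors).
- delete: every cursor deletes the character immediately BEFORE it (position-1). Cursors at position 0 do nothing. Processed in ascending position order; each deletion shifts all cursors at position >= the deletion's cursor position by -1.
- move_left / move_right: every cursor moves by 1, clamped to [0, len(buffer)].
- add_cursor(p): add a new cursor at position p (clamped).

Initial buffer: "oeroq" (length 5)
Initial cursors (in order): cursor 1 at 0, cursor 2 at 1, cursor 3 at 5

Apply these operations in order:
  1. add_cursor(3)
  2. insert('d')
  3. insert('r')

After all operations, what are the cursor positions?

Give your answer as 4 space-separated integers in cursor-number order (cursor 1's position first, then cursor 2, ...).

After op 1 (add_cursor(3)): buffer="oeroq" (len 5), cursors c1@0 c2@1 c4@3 c3@5, authorship .....
After op 2 (insert('d')): buffer="doderdoqd" (len 9), cursors c1@1 c2@3 c4@6 c3@9, authorship 1.2..4..3
After op 3 (insert('r')): buffer="drodrerdroqdr" (len 13), cursors c1@2 c2@5 c4@9 c3@13, authorship 11.22..44..33

Answer: 2 5 13 9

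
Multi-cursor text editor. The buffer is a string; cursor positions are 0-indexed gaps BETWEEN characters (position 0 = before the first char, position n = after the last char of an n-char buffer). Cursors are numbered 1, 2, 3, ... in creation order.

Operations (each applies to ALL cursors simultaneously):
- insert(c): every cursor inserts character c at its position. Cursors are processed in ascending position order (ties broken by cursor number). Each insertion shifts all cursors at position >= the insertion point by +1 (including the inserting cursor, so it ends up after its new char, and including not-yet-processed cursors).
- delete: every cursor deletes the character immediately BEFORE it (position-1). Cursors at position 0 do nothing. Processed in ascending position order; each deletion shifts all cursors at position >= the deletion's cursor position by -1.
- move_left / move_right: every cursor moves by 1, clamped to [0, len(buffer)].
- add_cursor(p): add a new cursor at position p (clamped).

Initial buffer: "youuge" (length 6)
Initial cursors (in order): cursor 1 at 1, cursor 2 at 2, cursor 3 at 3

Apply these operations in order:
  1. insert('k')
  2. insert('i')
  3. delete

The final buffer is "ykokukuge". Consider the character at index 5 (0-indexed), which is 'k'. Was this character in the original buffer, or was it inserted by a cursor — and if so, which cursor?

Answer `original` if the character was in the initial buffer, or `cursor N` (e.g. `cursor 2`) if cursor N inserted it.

Answer: cursor 3

Derivation:
After op 1 (insert('k')): buffer="ykokukuge" (len 9), cursors c1@2 c2@4 c3@6, authorship .1.2.3...
After op 2 (insert('i')): buffer="ykiokiukiuge" (len 12), cursors c1@3 c2@6 c3@9, authorship .11.22.33...
After op 3 (delete): buffer="ykokukuge" (len 9), cursors c1@2 c2@4 c3@6, authorship .1.2.3...
Authorship (.=original, N=cursor N): . 1 . 2 . 3 . . .
Index 5: author = 3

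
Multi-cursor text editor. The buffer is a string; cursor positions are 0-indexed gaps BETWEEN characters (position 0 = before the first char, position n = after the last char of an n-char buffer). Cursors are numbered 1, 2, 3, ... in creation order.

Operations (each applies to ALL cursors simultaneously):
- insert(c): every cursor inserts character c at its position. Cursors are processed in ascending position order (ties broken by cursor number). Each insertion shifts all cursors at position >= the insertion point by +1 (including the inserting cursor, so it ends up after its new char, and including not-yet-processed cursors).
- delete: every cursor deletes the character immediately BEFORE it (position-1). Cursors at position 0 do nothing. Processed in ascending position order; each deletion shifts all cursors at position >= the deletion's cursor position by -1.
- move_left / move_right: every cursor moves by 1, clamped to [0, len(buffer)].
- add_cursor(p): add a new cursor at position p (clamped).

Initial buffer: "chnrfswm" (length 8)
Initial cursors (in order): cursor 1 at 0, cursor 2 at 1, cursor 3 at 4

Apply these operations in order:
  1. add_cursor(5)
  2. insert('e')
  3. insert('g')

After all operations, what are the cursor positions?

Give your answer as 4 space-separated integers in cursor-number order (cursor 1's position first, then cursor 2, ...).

After op 1 (add_cursor(5)): buffer="chnrfswm" (len 8), cursors c1@0 c2@1 c3@4 c4@5, authorship ........
After op 2 (insert('e')): buffer="ecehnrefeswm" (len 12), cursors c1@1 c2@3 c3@7 c4@9, authorship 1.2...3.4...
After op 3 (insert('g')): buffer="egceghnregfegswm" (len 16), cursors c1@2 c2@5 c3@10 c4@13, authorship 11.22...33.44...

Answer: 2 5 10 13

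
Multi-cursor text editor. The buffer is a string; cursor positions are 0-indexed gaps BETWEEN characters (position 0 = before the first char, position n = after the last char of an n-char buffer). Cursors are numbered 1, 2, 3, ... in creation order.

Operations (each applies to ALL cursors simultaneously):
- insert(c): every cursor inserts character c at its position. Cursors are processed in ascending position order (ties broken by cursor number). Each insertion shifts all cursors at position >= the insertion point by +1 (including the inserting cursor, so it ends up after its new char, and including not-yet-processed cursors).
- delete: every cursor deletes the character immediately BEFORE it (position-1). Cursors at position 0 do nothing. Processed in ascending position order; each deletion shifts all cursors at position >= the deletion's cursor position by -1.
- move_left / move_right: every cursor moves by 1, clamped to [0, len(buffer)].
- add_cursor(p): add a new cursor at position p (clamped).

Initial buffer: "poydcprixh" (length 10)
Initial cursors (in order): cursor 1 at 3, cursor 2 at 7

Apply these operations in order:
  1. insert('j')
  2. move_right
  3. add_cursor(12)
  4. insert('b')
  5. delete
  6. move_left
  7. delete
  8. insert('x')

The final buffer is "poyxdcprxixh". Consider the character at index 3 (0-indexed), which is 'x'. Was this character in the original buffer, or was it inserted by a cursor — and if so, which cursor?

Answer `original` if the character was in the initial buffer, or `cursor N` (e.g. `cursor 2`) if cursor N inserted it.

After op 1 (insert('j')): buffer="poyjdcprjixh" (len 12), cursors c1@4 c2@9, authorship ...1....2...
After op 2 (move_right): buffer="poyjdcprjixh" (len 12), cursors c1@5 c2@10, authorship ...1....2...
After op 3 (add_cursor(12)): buffer="poyjdcprjixh" (len 12), cursors c1@5 c2@10 c3@12, authorship ...1....2...
After op 4 (insert('b')): buffer="poyjdbcprjibxhb" (len 15), cursors c1@6 c2@12 c3@15, authorship ...1.1...2.2..3
After op 5 (delete): buffer="poyjdcprjixh" (len 12), cursors c1@5 c2@10 c3@12, authorship ...1....2...
After op 6 (move_left): buffer="poyjdcprjixh" (len 12), cursors c1@4 c2@9 c3@11, authorship ...1....2...
After op 7 (delete): buffer="poydcprih" (len 9), cursors c1@3 c2@7 c3@8, authorship .........
After op 8 (insert('x')): buffer="poyxdcprxixh" (len 12), cursors c1@4 c2@9 c3@11, authorship ...1....2.3.
Authorship (.=original, N=cursor N): . . . 1 . . . . 2 . 3 .
Index 3: author = 1

Answer: cursor 1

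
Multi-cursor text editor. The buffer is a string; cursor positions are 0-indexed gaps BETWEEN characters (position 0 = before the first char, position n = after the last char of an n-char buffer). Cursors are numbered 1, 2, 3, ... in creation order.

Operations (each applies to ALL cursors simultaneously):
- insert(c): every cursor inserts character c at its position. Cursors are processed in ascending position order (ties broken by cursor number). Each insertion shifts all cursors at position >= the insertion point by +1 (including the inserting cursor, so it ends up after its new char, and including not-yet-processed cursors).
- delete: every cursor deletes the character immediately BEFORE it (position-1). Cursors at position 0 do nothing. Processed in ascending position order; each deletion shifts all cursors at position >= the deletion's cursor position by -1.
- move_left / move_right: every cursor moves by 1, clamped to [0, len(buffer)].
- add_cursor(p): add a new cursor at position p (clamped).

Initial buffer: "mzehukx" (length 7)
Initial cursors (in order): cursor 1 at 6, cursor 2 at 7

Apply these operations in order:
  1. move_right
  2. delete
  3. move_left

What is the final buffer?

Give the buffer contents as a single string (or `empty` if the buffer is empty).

After op 1 (move_right): buffer="mzehukx" (len 7), cursors c1@7 c2@7, authorship .......
After op 2 (delete): buffer="mzehu" (len 5), cursors c1@5 c2@5, authorship .....
After op 3 (move_left): buffer="mzehu" (len 5), cursors c1@4 c2@4, authorship .....

Answer: mzehu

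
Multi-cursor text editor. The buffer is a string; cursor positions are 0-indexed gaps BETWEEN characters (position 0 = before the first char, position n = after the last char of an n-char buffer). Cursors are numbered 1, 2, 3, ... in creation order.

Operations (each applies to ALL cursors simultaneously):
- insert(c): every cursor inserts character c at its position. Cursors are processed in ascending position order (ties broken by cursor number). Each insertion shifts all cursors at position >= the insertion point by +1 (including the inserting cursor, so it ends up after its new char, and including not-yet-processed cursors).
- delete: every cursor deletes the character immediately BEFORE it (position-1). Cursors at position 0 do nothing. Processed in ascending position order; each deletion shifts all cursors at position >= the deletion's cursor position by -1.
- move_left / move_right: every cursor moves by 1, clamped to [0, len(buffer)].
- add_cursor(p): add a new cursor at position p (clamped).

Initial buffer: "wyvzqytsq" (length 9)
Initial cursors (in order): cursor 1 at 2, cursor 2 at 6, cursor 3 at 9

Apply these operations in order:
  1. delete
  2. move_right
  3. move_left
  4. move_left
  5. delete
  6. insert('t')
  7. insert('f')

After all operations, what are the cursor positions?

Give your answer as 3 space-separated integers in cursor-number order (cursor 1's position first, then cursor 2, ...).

Answer: 2 8 8

Derivation:
After op 1 (delete): buffer="wvzqts" (len 6), cursors c1@1 c2@4 c3@6, authorship ......
After op 2 (move_right): buffer="wvzqts" (len 6), cursors c1@2 c2@5 c3@6, authorship ......
After op 3 (move_left): buffer="wvzqts" (len 6), cursors c1@1 c2@4 c3@5, authorship ......
After op 4 (move_left): buffer="wvzqts" (len 6), cursors c1@0 c2@3 c3@4, authorship ......
After op 5 (delete): buffer="wvts" (len 4), cursors c1@0 c2@2 c3@2, authorship ....
After op 6 (insert('t')): buffer="twvttts" (len 7), cursors c1@1 c2@5 c3@5, authorship 1..23..
After op 7 (insert('f')): buffer="tfwvttffts" (len 10), cursors c1@2 c2@8 c3@8, authorship 11..2323..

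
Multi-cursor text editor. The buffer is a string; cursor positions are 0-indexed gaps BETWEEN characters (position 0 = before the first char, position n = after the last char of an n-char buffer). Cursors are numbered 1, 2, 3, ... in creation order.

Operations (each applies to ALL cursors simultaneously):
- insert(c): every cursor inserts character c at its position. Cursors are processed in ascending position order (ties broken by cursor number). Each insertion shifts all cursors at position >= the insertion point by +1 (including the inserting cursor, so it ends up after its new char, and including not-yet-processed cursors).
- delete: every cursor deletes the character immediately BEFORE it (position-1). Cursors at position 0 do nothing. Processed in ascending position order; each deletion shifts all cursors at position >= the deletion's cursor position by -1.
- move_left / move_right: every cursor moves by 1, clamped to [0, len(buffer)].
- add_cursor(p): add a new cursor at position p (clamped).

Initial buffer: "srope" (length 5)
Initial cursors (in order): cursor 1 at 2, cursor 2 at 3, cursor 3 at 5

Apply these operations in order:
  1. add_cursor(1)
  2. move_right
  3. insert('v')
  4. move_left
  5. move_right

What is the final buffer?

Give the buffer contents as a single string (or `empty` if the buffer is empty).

After op 1 (add_cursor(1)): buffer="srope" (len 5), cursors c4@1 c1@2 c2@3 c3@5, authorship .....
After op 2 (move_right): buffer="srope" (len 5), cursors c4@2 c1@3 c2@4 c3@5, authorship .....
After op 3 (insert('v')): buffer="srvovpvev" (len 9), cursors c4@3 c1@5 c2@7 c3@9, authorship ..4.1.2.3
After op 4 (move_left): buffer="srvovpvev" (len 9), cursors c4@2 c1@4 c2@6 c3@8, authorship ..4.1.2.3
After op 5 (move_right): buffer="srvovpvev" (len 9), cursors c4@3 c1@5 c2@7 c3@9, authorship ..4.1.2.3

Answer: srvovpvev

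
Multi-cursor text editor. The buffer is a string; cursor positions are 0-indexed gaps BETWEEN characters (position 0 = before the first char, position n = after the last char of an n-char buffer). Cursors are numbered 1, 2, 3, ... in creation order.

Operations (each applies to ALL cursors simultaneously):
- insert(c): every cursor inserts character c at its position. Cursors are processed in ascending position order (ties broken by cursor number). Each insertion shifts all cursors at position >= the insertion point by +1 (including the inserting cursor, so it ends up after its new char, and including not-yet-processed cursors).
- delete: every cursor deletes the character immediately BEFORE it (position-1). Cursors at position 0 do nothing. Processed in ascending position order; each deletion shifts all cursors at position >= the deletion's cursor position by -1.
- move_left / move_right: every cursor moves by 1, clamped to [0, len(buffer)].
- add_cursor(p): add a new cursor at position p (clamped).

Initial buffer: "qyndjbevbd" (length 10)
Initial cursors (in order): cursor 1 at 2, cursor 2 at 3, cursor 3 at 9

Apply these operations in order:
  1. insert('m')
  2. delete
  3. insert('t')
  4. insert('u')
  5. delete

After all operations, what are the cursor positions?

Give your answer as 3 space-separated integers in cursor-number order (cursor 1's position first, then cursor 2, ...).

Answer: 3 5 12

Derivation:
After op 1 (insert('m')): buffer="qymnmdjbevbmd" (len 13), cursors c1@3 c2@5 c3@12, authorship ..1.2......3.
After op 2 (delete): buffer="qyndjbevbd" (len 10), cursors c1@2 c2@3 c3@9, authorship ..........
After op 3 (insert('t')): buffer="qytntdjbevbtd" (len 13), cursors c1@3 c2@5 c3@12, authorship ..1.2......3.
After op 4 (insert('u')): buffer="qytuntudjbevbtud" (len 16), cursors c1@4 c2@7 c3@15, authorship ..11.22......33.
After op 5 (delete): buffer="qytntdjbevbtd" (len 13), cursors c1@3 c2@5 c3@12, authorship ..1.2......3.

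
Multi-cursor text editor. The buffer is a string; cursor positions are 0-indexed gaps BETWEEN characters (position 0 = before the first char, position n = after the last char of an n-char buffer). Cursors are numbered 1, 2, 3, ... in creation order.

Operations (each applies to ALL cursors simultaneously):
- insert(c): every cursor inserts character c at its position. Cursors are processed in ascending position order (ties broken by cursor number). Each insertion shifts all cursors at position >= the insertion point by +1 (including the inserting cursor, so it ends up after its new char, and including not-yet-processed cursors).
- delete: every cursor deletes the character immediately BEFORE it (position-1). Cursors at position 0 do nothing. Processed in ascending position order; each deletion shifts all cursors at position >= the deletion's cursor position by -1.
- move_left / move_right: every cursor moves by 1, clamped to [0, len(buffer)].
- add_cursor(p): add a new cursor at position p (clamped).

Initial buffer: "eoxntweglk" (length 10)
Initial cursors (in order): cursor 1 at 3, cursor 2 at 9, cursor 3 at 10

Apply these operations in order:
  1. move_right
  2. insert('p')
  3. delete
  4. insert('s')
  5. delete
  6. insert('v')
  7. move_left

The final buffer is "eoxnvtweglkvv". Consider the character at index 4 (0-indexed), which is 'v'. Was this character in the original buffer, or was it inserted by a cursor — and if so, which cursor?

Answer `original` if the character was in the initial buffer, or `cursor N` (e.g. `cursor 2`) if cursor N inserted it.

After op 1 (move_right): buffer="eoxntweglk" (len 10), cursors c1@4 c2@10 c3@10, authorship ..........
After op 2 (insert('p')): buffer="eoxnptweglkpp" (len 13), cursors c1@5 c2@13 c3@13, authorship ....1......23
After op 3 (delete): buffer="eoxntweglk" (len 10), cursors c1@4 c2@10 c3@10, authorship ..........
After op 4 (insert('s')): buffer="eoxnstweglkss" (len 13), cursors c1@5 c2@13 c3@13, authorship ....1......23
After op 5 (delete): buffer="eoxntweglk" (len 10), cursors c1@4 c2@10 c3@10, authorship ..........
After op 6 (insert('v')): buffer="eoxnvtweglkvv" (len 13), cursors c1@5 c2@13 c3@13, authorship ....1......23
After op 7 (move_left): buffer="eoxnvtweglkvv" (len 13), cursors c1@4 c2@12 c3@12, authorship ....1......23
Authorship (.=original, N=cursor N): . . . . 1 . . . . . . 2 3
Index 4: author = 1

Answer: cursor 1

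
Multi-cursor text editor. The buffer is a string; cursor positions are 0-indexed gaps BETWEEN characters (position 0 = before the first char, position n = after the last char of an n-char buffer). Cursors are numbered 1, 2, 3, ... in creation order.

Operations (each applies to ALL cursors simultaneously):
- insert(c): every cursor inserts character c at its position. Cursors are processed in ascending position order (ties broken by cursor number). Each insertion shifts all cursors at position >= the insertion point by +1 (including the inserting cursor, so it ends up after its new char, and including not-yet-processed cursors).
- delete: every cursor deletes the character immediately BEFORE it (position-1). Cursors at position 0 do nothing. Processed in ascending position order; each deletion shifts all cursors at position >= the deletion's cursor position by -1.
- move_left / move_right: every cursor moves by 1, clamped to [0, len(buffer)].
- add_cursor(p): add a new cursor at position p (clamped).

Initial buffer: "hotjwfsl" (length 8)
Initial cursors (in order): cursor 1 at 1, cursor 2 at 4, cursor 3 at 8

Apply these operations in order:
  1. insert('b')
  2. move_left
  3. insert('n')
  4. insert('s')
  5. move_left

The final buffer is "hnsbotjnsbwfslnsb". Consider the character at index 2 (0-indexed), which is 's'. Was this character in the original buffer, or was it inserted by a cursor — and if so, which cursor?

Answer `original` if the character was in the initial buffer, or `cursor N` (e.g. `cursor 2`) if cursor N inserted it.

Answer: cursor 1

Derivation:
After op 1 (insert('b')): buffer="hbotjbwfslb" (len 11), cursors c1@2 c2@6 c3@11, authorship .1...2....3
After op 2 (move_left): buffer="hbotjbwfslb" (len 11), cursors c1@1 c2@5 c3@10, authorship .1...2....3
After op 3 (insert('n')): buffer="hnbotjnbwfslnb" (len 14), cursors c1@2 c2@7 c3@13, authorship .11...22....33
After op 4 (insert('s')): buffer="hnsbotjnsbwfslnsb" (len 17), cursors c1@3 c2@9 c3@16, authorship .111...222....333
After op 5 (move_left): buffer="hnsbotjnsbwfslnsb" (len 17), cursors c1@2 c2@8 c3@15, authorship .111...222....333
Authorship (.=original, N=cursor N): . 1 1 1 . . . 2 2 2 . . . . 3 3 3
Index 2: author = 1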